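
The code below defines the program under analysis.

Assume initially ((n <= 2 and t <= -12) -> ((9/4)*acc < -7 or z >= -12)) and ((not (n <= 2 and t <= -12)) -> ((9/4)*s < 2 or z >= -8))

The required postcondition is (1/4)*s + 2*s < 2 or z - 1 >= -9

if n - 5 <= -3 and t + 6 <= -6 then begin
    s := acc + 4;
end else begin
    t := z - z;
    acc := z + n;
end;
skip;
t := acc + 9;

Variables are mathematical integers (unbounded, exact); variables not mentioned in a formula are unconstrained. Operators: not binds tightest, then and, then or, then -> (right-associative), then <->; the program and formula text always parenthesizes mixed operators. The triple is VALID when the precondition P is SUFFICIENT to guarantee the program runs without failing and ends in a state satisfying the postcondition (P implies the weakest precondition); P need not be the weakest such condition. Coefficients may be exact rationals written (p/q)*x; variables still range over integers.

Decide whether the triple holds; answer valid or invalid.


Working backward. After the program, the postcondition (1/4)*s + 2*s < 2 or z - 1 >= -9 must hold; in canonical form it is (9/4)*s < 2 or z >= -8.
Before t := acc + 9: (9/4)*s < 2 or z >= -8
Before skip: (9/4)*s < 2 or z >= -8
Then branch requires (9/4)*acc < -7 or z >= -8; else branch requires (9/4)*s < 2 or z >= -8.
Before the if: ((n <= 2 and t <= -12) -> ((9/4)*acc < -7 or z >= -8)) and ((not (n <= 2 and t <= -12)) -> ((9/4)*s < 2 or z >= -8))
The weakest precondition is ((n <= 2 and t <= -12) -> ((9/4)*acc < -7 or z >= -8)) and ((not (n <= 2 and t <= -12)) -> ((9/4)*s < 2 or z >= -8)).
Check whether ((n <= 2 and t <= -12) -> ((9/4)*acc < -7 or z >= -12)) and ((not (n <= 2 and t <= -12)) -> ((9/4)*s < 2 or z >= -8)) implies it.
Countermodel: at the initial state acc = -3, n = 2, s = 0, t = -12, z = -12, the precondition holds but the weakest precondition fails.
Answer: invalid


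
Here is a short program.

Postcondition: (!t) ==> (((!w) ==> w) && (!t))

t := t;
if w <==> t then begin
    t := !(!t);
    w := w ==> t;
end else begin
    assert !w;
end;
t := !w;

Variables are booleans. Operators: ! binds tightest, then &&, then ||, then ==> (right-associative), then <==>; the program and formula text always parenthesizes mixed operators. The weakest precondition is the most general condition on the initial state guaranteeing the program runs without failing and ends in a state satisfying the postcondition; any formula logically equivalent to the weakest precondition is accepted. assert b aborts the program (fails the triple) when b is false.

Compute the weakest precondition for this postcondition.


Working backward. After the program, (!t) ==> (((!w) ==> w) && (!t)) must hold.
Before t := !w: w ==> (((!w) ==> w) && w)
Then branch requires (w ==> t) ==> (((!(w ==> t)) ==> (w ==> t)) && (w ==> t)); else branch requires (!w) && (w ==> (((!w) ==> w) && w)).
Before the if: ((w <==> t) ==> ((w ==> t) ==> (((!(w ==> t)) ==> (w ==> t)) && (w ==> t)))) && ((!(w <==> t)) ==> ((!w) && (w ==> (((!w) ==> w) && w))))
Before t := t: ((w <==> t) ==> ((w ==> t) ==> (((!(w ==> t)) ==> (w ==> t)) && (w ==> t)))) && ((!(w <==> t)) ==> ((!w) && (w ==> (((!w) ==> w) && w))))
Answer: WP = ((w <==> t) ==> ((w ==> t) ==> (((!(w ==> t)) ==> (w ==> t)) && (w ==> t)))) && ((!(w <==> t)) ==> ((!w) && (w ==> (((!w) ==> w) && w))))


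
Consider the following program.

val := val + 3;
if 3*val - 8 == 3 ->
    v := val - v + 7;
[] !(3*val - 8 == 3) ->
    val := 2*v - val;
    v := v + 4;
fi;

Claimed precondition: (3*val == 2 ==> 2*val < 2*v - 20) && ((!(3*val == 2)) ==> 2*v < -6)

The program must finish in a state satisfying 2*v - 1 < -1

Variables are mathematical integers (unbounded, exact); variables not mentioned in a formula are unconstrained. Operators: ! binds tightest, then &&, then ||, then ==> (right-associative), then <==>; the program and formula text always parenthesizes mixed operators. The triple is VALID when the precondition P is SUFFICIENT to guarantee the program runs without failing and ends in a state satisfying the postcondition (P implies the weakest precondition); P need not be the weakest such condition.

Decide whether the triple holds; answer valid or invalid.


Working backward. After the program, the postcondition 2*v - 1 < -1 must hold; in canonical form it is 2*v < 0.
Then branch requires 2*val < 2*v - 14; else branch requires 2*v < -8.
Before the if: (3*val == 11 ==> 2*val < 2*v - 14) && ((!(3*val == 11)) ==> 2*v < -8)
Before val := val + 3: (3*val == 2 ==> 2*val < 2*v - 20) && ((!(3*val == 2)) ==> 2*v < -8)
The weakest precondition is (3*val == 2 ==> 2*val < 2*v - 20) && ((!(3*val == 2)) ==> 2*v < -8).
Check whether (3*val == 2 ==> 2*val < 2*v - 20) && ((!(3*val == 2)) ==> 2*v < -6) implies it.
Countermodel: at the initial state v = -4, val = 0, the precondition holds but the weakest precondition fails.
Answer: invalid


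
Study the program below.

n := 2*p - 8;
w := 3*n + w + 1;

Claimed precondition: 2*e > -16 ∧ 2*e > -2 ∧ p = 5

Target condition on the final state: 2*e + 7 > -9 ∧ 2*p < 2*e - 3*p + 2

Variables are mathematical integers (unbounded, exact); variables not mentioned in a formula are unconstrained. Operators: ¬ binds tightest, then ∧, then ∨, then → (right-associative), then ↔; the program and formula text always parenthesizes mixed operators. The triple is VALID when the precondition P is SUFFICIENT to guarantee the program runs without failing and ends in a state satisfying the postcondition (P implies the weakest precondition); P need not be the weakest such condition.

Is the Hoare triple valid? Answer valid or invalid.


Working backward. After the program, the postcondition 2*e + 7 > -9 ∧ 2*p < 2*e - 3*p + 2 must hold; in canonical form it is 2*e > -16 ∧ 5*p < 2*e + 2.
Before w := 3*n + w + 1: 2*e > -16 ∧ 5*p < 2*e + 2
Before n := 2*p - 8: 2*e > -16 ∧ 5*p < 2*e + 2
The weakest precondition is 2*e > -16 ∧ 5*p < 2*e + 2.
Check whether 2*e > -16 ∧ 2*e > -2 ∧ p = 5 implies it.
Countermodel: at the initial state e = 0, p = 5, the precondition holds but the weakest precondition fails.
Answer: invalid


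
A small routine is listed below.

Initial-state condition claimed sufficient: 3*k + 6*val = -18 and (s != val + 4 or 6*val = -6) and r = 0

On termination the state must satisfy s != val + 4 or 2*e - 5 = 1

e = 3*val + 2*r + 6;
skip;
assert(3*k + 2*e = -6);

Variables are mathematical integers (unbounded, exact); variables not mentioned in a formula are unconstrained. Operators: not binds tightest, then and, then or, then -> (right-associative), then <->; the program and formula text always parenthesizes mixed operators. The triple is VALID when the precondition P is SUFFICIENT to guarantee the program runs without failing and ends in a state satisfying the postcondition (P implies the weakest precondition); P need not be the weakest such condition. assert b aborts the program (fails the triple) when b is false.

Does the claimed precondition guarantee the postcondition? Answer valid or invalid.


Working backward. After the program, the postcondition s != val + 4 or 2*e - 5 = 1 must hold; in canonical form it is s != val + 4 or 2*e = 6.
Before assert 3*k + 2*e = -6: 2*e + 3*k = -6 and (s != val + 4 or 2*e = 6)
Before skip: 2*e + 3*k = -6 and (s != val + 4 or 2*e = 6)
Before e := 3*val + 2*r + 6: 3*k + 4*r + 6*val = -18 and (s != val + 4 or 4*r + 6*val = -6)
The weakest precondition is 3*k + 4*r + 6*val = -18 and (s != val + 4 or 4*r + 6*val = -6).
Check whether 3*k + 6*val = -18 and (s != val + 4 or 6*val = -6) and r = 0 implies it.
Every state satisfying the precondition satisfies the weakest precondition: the implication holds.
Answer: valid


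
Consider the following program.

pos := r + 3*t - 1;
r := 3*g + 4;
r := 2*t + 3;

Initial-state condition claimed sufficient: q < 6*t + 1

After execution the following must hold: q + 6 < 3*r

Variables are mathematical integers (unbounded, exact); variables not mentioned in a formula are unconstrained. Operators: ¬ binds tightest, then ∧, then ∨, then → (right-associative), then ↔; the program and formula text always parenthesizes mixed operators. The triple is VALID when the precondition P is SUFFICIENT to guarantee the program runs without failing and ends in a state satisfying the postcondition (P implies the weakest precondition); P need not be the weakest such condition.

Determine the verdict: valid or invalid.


Working backward. After the program, the postcondition q + 6 < 3*r must hold; in canonical form it is q < 3*r - 6.
Before r := 2*t + 3: q < 6*t + 3
Before r := 3*g + 4: q < 6*t + 3
Before pos := r + 3*t - 1: q < 6*t + 3
The weakest precondition is q < 6*t + 3.
Check whether q < 6*t + 1 implies it.
Every state satisfying the precondition satisfies the weakest precondition: the implication holds.
Answer: valid


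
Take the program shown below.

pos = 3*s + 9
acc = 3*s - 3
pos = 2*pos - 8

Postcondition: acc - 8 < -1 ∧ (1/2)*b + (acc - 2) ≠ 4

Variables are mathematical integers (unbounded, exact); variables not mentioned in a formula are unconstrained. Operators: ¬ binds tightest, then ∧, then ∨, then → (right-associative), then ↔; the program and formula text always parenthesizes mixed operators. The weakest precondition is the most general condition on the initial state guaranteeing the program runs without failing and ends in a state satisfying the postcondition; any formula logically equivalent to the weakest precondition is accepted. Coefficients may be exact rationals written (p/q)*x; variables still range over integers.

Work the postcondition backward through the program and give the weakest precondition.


Working backward. After the program, the postcondition acc - 8 < -1 ∧ (1/2)*b + (acc - 2) ≠ 4 must hold; in canonical form it is acc < 7 ∧ acc + (1/2)*b ≠ 6.
Before pos := 2*pos - 8: acc < 7 ∧ acc + (1/2)*b ≠ 6
Before acc := 3*s - 3: 3*s < 10 ∧ (1/2)*b + 3*s ≠ 9
Before pos := 3*s + 9: 3*s < 10 ∧ (1/2)*b + 3*s ≠ 9
Answer: WP = 3*s < 10 ∧ (1/2)*b + 3*s ≠ 9


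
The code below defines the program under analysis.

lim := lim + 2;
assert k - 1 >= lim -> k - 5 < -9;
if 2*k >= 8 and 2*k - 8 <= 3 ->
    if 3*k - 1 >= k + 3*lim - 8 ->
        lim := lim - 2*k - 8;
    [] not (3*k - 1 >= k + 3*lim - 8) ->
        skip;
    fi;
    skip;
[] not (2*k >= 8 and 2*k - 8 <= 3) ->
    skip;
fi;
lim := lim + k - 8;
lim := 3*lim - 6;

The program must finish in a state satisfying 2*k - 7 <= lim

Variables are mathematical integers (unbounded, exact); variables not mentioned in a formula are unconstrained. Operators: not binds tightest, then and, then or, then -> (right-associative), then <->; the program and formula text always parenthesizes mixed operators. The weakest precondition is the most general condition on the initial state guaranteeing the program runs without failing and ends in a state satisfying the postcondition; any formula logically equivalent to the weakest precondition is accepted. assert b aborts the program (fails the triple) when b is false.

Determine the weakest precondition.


Working backward. After the program, the postcondition 2*k - 7 <= lim must hold; in canonical form it is 2*k <= lim + 7.
Before lim := 3*lim - 6: 2*k <= 3*lim + 1
Before lim := lim + k - 8: k + 3*lim >= 23
Then branch requires (2*k >= 3*lim - 7 -> 3*lim >= 5*k + 47) and ((not (2*k >= 3*lim - 7)) -> k + 3*lim >= 23); else branch requires k + 3*lim >= 23.
Before the if: ((2*k >= 8 and 2*k <= 11) -> ((2*k >= 3*lim - 7 -> 3*lim >= 5*k + 47) and ((not (2*k >= 3*lim - 7)) -> k + 3*lim >= 23))) and ((not (2*k >= 8 and 2*k <= 11)) -> k + 3*lim >= 23)
Before assert k - 1 >= lim -> k - 5 < -9: (k >= lim + 1 -> k < -4) and ((2*k >= 8 and 2*k <= 11) -> ((2*k >= 3*lim - 7 -> 3*lim >= 5*k + 47) and ((not (2*k >= 3*lim - 7)) -> k + 3*lim >= 23))) and ((not (2*k >= 8 and 2*k <= 11)) -> k + 3*lim >= 23)
Before lim := lim + 2: (k >= lim + 3 -> k < -4) and ((2*k >= 8 and 2*k <= 11) -> ((2*k >= 3*lim - 1 -> 3*lim >= 5*k + 41) and ((not (2*k >= 3*lim - 1)) -> k + 3*lim >= 17))) and ((not (2*k >= 8 and 2*k <= 11)) -> k + 3*lim >= 17)
Answer: WP = (k >= lim + 3 -> k < -4) and ((2*k >= 8 and 2*k <= 11) -> ((2*k >= 3*lim - 1 -> 3*lim >= 5*k + 41) and ((not (2*k >= 3*lim - 1)) -> k + 3*lim >= 17))) and ((not (2*k >= 8 and 2*k <= 11)) -> k + 3*lim >= 17)


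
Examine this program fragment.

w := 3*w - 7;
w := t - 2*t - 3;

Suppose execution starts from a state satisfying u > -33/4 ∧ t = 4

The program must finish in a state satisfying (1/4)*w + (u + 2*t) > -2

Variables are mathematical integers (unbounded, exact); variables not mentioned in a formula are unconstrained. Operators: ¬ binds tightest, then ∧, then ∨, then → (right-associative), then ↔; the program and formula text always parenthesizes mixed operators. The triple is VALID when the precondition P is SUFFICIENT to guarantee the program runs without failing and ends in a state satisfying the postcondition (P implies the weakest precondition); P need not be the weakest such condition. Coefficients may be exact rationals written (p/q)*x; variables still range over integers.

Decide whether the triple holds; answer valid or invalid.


Working backward. After the program, the postcondition (1/4)*w + (u + 2*t) > -2 must hold; in canonical form it is 2*t + u + (1/4)*w > -2.
Before w := t - 2*t - 3: (7/4)*t + u > -5/4
Before w := 3*w - 7: (7/4)*t + u > -5/4
The weakest precondition is (7/4)*t + u > -5/4.
Check whether u > -33/4 ∧ t = 4 implies it.
Every state satisfying the precondition satisfies the weakest precondition: the implication holds.
Answer: valid


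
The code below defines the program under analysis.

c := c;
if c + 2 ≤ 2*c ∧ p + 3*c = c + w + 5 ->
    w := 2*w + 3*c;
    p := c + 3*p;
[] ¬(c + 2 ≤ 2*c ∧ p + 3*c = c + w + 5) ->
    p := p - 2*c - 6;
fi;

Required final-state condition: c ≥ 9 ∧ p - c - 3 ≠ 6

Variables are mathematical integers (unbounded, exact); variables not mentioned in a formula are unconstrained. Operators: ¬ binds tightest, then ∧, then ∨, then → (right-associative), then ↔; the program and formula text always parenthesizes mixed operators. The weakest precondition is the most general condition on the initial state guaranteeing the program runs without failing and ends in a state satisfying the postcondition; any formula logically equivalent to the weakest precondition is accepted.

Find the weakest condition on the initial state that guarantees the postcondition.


Working backward. After the program, the postcondition c ≥ 9 ∧ p - c - 3 ≠ 6 must hold; in canonical form it is c ≥ 9 ∧ p ≠ c + 9.
Then branch requires c ≥ 9 ∧ 3*p ≠ 9; else branch requires c ≥ 9 ∧ p ≠ 3*c + 15.
Before the if: ((c ≥ 2 ∧ 2*c + p = w + 5) → (c ≥ 9 ∧ 3*p ≠ 9)) ∧ ((¬(c ≥ 2 ∧ 2*c + p = w + 5)) → (c ≥ 9 ∧ p ≠ 3*c + 15))
Before c := c: ((c ≥ 2 ∧ 2*c + p = w + 5) → (c ≥ 9 ∧ 3*p ≠ 9)) ∧ ((¬(c ≥ 2 ∧ 2*c + p = w + 5)) → (c ≥ 9 ∧ p ≠ 3*c + 15))
Answer: WP = ((c ≥ 2 ∧ 2*c + p = w + 5) → (c ≥ 9 ∧ 3*p ≠ 9)) ∧ ((¬(c ≥ 2 ∧ 2*c + p = w + 5)) → (c ≥ 9 ∧ p ≠ 3*c + 15))


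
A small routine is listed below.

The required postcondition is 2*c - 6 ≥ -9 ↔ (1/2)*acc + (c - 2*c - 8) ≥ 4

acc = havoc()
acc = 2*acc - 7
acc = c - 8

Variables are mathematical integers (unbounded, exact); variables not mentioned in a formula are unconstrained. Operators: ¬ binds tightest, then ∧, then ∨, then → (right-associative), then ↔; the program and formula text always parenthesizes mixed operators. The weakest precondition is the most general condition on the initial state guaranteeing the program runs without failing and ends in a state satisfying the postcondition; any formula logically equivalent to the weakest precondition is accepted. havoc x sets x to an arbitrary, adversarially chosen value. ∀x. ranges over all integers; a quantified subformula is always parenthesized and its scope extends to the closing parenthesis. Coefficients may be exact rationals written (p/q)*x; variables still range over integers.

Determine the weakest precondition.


Working backward. After the program, the postcondition 2*c - 6 ≥ -9 ↔ (1/2)*acc + (c - 2*c - 8) ≥ 4 must hold; in canonical form it is 2*c ≥ -3 ↔ (1/2)*acc ≥ c + 12.
Before acc := c - 8: 2*c ≥ -3 ↔ (1/2)*c ≤ -16
Before acc := 2*acc - 7: 2*c ≥ -3 ↔ (1/2)*c ≤ -16
Before havoc acc: 2*c ≥ -3 ↔ (1/2)*c ≤ -16
Answer: WP = 2*c ≥ -3 ↔ (1/2)*c ≤ -16


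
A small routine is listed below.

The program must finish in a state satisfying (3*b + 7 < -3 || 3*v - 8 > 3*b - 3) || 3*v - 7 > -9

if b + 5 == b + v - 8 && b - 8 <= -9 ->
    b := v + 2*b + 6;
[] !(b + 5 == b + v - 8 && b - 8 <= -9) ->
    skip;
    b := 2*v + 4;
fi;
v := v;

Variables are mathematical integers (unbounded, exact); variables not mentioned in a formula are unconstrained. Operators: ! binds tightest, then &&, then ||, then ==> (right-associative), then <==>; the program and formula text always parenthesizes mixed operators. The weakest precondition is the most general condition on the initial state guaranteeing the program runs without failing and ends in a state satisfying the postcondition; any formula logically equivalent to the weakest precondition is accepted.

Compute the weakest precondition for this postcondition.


Working backward. After the program, the postcondition (3*b + 7 < -3 || 3*v - 8 > 3*b - 3) || 3*v - 7 > -9 must hold; in canonical form it is 3*b < -10 || 3*v > 3*b + 5 || 3*v > -2.
Before v := v: 3*b < -10 || 3*v > 3*b + 5 || 3*v > -2
Then branch requires 6*b + 3*v < -28 || 6*b < -23 || 3*v > -2; else branch requires 6*v < -22 || 3*v < -17 || 3*v > -2.
Before the if: ((v == 13 && b <= -1) ==> (6*b + 3*v < -28 || 6*b < -23 || 3*v > -2)) && ((!(v == 13 && b <= -1)) ==> (6*v < -22 || 3*v < -17 || 3*v > -2))
Answer: WP = ((v == 13 && b <= -1) ==> (6*b + 3*v < -28 || 6*b < -23 || 3*v > -2)) && ((!(v == 13 && b <= -1)) ==> (6*v < -22 || 3*v < -17 || 3*v > -2))


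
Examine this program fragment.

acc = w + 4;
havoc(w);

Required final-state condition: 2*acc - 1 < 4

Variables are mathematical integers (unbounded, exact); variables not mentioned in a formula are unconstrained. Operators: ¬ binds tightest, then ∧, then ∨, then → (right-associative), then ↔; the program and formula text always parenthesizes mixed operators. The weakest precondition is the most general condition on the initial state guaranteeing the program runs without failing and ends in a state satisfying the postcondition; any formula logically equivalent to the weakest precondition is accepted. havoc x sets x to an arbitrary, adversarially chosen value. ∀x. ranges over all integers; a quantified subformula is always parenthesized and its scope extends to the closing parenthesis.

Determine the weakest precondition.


Working backward. After the program, the postcondition 2*acc - 1 < 4 must hold; in canonical form it is 2*acc < 5.
Before havoc w: 2*acc < 5
Before acc := w + 4: 2*w < -3
Answer: WP = 2*w < -3


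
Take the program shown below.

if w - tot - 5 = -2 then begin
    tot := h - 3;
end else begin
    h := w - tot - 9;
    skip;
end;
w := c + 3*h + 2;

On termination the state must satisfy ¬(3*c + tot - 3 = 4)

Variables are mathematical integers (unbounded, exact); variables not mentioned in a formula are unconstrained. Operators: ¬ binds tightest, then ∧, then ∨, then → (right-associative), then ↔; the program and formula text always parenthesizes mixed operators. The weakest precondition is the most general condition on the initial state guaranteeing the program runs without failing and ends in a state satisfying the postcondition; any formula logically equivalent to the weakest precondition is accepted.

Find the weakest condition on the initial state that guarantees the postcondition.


Working backward. After the program, the postcondition ¬(3*c + tot - 3 = 4) must hold; in canonical form it is ¬(3*c + tot = 7).
Before w := c + 3*h + 2: ¬(3*c + tot = 7)
Then branch requires ¬(3*c + h = 10); else branch requires ¬(3*c + tot = 7).
Before the if: (w = tot + 3 → (¬(3*c + h = 10))) ∧ ((¬(w = tot + 3)) → (¬(3*c + tot = 7)))
Answer: WP = (w = tot + 3 → (¬(3*c + h = 10))) ∧ ((¬(w = tot + 3)) → (¬(3*c + tot = 7)))


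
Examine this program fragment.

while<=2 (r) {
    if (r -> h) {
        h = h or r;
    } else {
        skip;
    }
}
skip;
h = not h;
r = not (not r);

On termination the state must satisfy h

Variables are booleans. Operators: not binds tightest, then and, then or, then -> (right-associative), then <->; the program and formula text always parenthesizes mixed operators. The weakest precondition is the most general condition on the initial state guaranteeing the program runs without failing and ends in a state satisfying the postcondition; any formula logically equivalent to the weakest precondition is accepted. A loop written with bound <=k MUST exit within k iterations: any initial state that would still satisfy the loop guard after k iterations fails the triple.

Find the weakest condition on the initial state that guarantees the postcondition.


Working backward. After the program, h must hold.
Before r := not (not r): h
Before h := not h: not h
Before skip: not h
Before the loop (bound <=2), unroll the exhaustion recursion (WP_0 = exit-now case; WP_j = one more guarded iteration, up to j = 2):
  WP_0: (not r) and (not h)
  WP_1: (r -> (((r -> h) -> ((not r) and (not (h or r)))) and ((not (r -> h)) -> ((not r) and (not h))))) and ((not r) -> (not h))
  WP_2: (r -> (((r -> h) -> ((r -> (((r -> (h or r)) -> ((not r) and (not (h or r)))) and ((not (r -> (h or r))) -> ((not r) and (not (h or r)))))) and ((not r) -> (not (h or r))))) and ((not (r -> h)) -> ((r -> (((r -> h) -> ((not r) and (not (h or r)))) and ((not (r -> h)) -> ((not r) and (not h))))) and ((not r) -> (not h)))))) and ((not r) -> (not h))
So before the loop: (r -> (((r -> h) -> ((r -> (((r -> (h or r)) -> ((not r) and (not (h or r)))) and ((not (r -> (h or r))) -> ((not r) and (not (h or r)))))) and ((not r) -> (not (h or r))))) and ((not (r -> h)) -> ((r -> (((r -> h) -> ((not r) and (not (h or r)))) and ((not (r -> h)) -> ((not r) and (not h))))) and ((not r) -> (not h)))))) and ((not r) -> (not h))
Answer: WP = (r -> (((r -> h) -> ((r -> (((r -> (h or r)) -> ((not r) and (not (h or r)))) and ((not (r -> (h or r))) -> ((not r) and (not (h or r)))))) and ((not r) -> (not (h or r))))) and ((not (r -> h)) -> ((r -> (((r -> h) -> ((not r) and (not (h or r)))) and ((not (r -> h)) -> ((not r) and (not h))))) and ((not r) -> (not h)))))) and ((not r) -> (not h))


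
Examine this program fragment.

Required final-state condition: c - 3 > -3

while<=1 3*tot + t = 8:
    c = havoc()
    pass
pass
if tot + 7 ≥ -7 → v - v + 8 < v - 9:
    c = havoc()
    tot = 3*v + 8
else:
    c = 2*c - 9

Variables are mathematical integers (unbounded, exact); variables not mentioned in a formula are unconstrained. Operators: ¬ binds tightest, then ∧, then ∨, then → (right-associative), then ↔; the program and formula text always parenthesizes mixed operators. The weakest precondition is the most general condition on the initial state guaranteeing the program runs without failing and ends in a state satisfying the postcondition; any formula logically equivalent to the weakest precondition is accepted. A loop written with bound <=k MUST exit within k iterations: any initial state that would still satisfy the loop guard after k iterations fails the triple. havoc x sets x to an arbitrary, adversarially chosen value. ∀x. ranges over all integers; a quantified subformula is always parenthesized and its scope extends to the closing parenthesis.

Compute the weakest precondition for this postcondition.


Working backward. After the program, the postcondition c - 3 > -3 must hold; in canonical form it is c > 0.
Then branch requires ∀c_1. c_1 > 0; else branch requires 2*c > 9.
Before the if: ((tot ≥ -14 → v > 17) → (∀c_1. c_1 > 0)) ∧ ((¬(tot ≥ -14 → v > 17)) → 2*c > 9)
Before skip: ((tot ≥ -14 → v > 17) → (∀c_1. c_1 > 0)) ∧ ((¬(tot ≥ -14 → v > 17)) → 2*c > 9)
Before the loop (bound <=1), unroll the exhaustion recursion (WP_0 = exit-now case; WP_j = one more guarded iteration, up to j = 1):
  WP_0: (¬(t + 3*tot = 8)) ∧ ((tot ≥ -14 → v > 17) → (∀c_1. c_1 > 0)) ∧ ((¬(tot ≥ -14 → v > 17)) → 2*c > 9)
  WP_1: (t + 3*tot = 8 → (∀c_2. ((¬(t + 3*tot = 8)) ∧ ((tot ≥ -14 → v > 17) → (∀c_1. c_1 > 0)) ∧ ((¬(tot ≥ -14 → v > 17)) → 2*c_2 > 9)))) ∧ ((¬(t + 3*tot = 8)) → (((tot ≥ -14 → v > 17) → (∀c_1. c_1 > 0)) ∧ ((¬(tot ≥ -14 → v > 17)) → 2*c > 9)))
So before the loop: (t + 3*tot = 8 → (∀c_2. ((¬(t + 3*tot = 8)) ∧ ((tot ≥ -14 → v > 17) → (∀c_1. c_1 > 0)) ∧ ((¬(tot ≥ -14 → v > 17)) → 2*c_2 > 9)))) ∧ ((¬(t + 3*tot = 8)) → (((tot ≥ -14 → v > 17) → (∀c_1. c_1 > 0)) ∧ ((¬(tot ≥ -14 → v > 17)) → 2*c > 9)))
Answer: WP = (t + 3*tot = 8 → (∀c_2. ((¬(t + 3*tot = 8)) ∧ ((tot ≥ -14 → v > 17) → (∀c_1. c_1 > 0)) ∧ ((¬(tot ≥ -14 → v > 17)) → 2*c_2 > 9)))) ∧ ((¬(t + 3*tot = 8)) → (((tot ≥ -14 → v > 17) → (∀c_1. c_1 > 0)) ∧ ((¬(tot ≥ -14 → v > 17)) → 2*c > 9)))


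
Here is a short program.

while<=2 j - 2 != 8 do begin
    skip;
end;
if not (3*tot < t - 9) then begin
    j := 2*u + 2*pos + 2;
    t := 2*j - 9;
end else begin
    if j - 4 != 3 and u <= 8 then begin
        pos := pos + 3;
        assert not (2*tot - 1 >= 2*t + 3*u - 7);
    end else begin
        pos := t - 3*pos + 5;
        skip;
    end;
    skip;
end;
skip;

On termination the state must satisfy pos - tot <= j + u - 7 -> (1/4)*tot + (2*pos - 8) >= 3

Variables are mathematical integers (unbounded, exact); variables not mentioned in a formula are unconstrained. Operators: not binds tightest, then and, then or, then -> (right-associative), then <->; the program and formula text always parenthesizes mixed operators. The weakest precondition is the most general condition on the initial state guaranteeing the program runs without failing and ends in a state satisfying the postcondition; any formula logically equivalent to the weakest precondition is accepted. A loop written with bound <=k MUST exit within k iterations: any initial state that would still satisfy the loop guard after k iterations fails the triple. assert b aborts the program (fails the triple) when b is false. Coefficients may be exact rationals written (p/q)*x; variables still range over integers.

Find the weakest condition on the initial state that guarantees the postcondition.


Working backward. After the program, the postcondition pos - tot <= j + u - 7 -> (1/4)*tot + (2*pos - 8) >= 3 must hold; in canonical form it is pos <= j + tot + u - 7 -> 2*pos + (1/4)*tot >= 11.
Before skip: pos <= j + tot + u - 7 -> 2*pos + (1/4)*tot >= 11
Then branch requires pos + tot + 3*u >= 5 -> 2*pos + (1/4)*tot >= 11; else branch requires ((j != 7 and u <= 8) -> ((not (2*tot >= 2*t + 3*u - 6)) and (pos <= j + tot + u - 10 -> 2*pos + (1/4)*tot >= 5))) and ((not (j != 7 and u <= 8)) -> (t <= j + 3*pos + tot + u - 12 -> 2*t + (1/4)*tot >= 6*pos + 1)).
Before the if: ((not (3*tot < t - 9)) -> (pos + tot + 3*u >= 5 -> 2*pos + (1/4)*tot >= 11)) and (3*tot < t - 9 -> (((j != 7 and u <= 8) -> ((not (2*tot >= 2*t + 3*u - 6)) and (pos <= j + tot + u - 10 -> 2*pos + (1/4)*tot >= 5))) and ((not (j != 7 and u <= 8)) -> (t <= j + 3*pos + tot + u - 12 -> 2*t + (1/4)*tot >= 6*pos + 1))))
Before the loop (bound <=2), unroll the exhaustion recursion (WP_0 = exit-now case; WP_j = one more guarded iteration, up to j = 2):
  WP_0: (not (j != 10)) and ((not (3*tot < t - 9)) -> (pos + tot + 3*u >= 5 -> 2*pos + (1/4)*tot >= 11)) and (3*tot < t - 9 -> (((j != 7 and u <= 8) -> ((not (2*tot >= 2*t + 3*u - 6)) and (pos <= j + tot + u - 10 -> 2*pos + (1/4)*tot >= 5))) and ((not (j != 7 and u <= 8)) -> (t <= j + 3*pos + tot + u - 12 -> 2*t + (1/4)*tot >= 6*pos + 1))))
  WP_1: (j != 10 -> ((not (j != 10)) and ((not (3*tot < t - 9)) -> (pos + tot + 3*u >= 5 -> 2*pos + (1/4)*tot >= 11)) and (3*tot < t - 9 -> (((j != 7 and u <= 8) -> ((not (2*tot >= 2*t + 3*u - 6)) and (pos <= j + tot + u - 10 -> 2*pos + (1/4)*tot >= 5))) and ((not (j != 7 and u <= 8)) -> (t <= j + 3*pos + tot + u - 12 -> 2*t + (1/4)*tot >= 6*pos + 1)))))) and ((not (j != 10)) -> (((not (3*tot < t - 9)) -> (pos + tot + 3*u >= 5 -> 2*pos + (1/4)*tot >= 11)) and (3*tot < t - 9 -> (((j != 7 and u <= 8) -> ((not (2*tot >= 2*t + 3*u - 6)) and (pos <= j + tot + u - 10 -> 2*pos + (1/4)*tot >= 5))) and ((not (j != 7 and u <= 8)) -> (t <= j + 3*pos + tot + u - 12 -> 2*t + (1/4)*tot >= 6*pos + 1))))))
  WP_2: (j != 10 -> ((j != 10 -> ((not (j != 10)) and ((not (3*tot < t - 9)) -> (pos + tot + 3*u >= 5 -> 2*pos + (1/4)*tot >= 11)) and (3*tot < t - 9 -> (((j != 7 and u <= 8) -> ((not (2*tot >= 2*t + 3*u - 6)) and (pos <= j + tot + u - 10 -> 2*pos + (1/4)*tot >= 5))) and ((not (j != 7 and u <= 8)) -> (t <= j + 3*pos + tot + u - 12 -> 2*t + (1/4)*tot >= 6*pos + 1)))))) and ((not (j != 10)) -> (((not (3*tot < t - 9)) -> (pos + tot + 3*u >= 5 -> 2*pos + (1/4)*tot >= 11)) and (3*tot < t - 9 -> (((j != 7 and u <= 8) -> ((not (2*tot >= 2*t + 3*u - 6)) and (pos <= j + tot + u - 10 -> 2*pos + (1/4)*tot >= 5))) and ((not (j != 7 and u <= 8)) -> (t <= j + 3*pos + tot + u - 12 -> 2*t + (1/4)*tot >= 6*pos + 1)))))))) and ((not (j != 10)) -> (((not (3*tot < t - 9)) -> (pos + tot + 3*u >= 5 -> 2*pos + (1/4)*tot >= 11)) and (3*tot < t - 9 -> (((j != 7 and u <= 8) -> ((not (2*tot >= 2*t + 3*u - 6)) and (pos <= j + tot + u - 10 -> 2*pos + (1/4)*tot >= 5))) and ((not (j != 7 and u <= 8)) -> (t <= j + 3*pos + tot + u - 12 -> 2*t + (1/4)*tot >= 6*pos + 1))))))
So before the loop: (j != 10 -> ((j != 10 -> ((not (j != 10)) and ((not (3*tot < t - 9)) -> (pos + tot + 3*u >= 5 -> 2*pos + (1/4)*tot >= 11)) and (3*tot < t - 9 -> (((j != 7 and u <= 8) -> ((not (2*tot >= 2*t + 3*u - 6)) and (pos <= j + tot + u - 10 -> 2*pos + (1/4)*tot >= 5))) and ((not (j != 7 and u <= 8)) -> (t <= j + 3*pos + tot + u - 12 -> 2*t + (1/4)*tot >= 6*pos + 1)))))) and ((not (j != 10)) -> (((not (3*tot < t - 9)) -> (pos + tot + 3*u >= 5 -> 2*pos + (1/4)*tot >= 11)) and (3*tot < t - 9 -> (((j != 7 and u <= 8) -> ((not (2*tot >= 2*t + 3*u - 6)) and (pos <= j + tot + u - 10 -> 2*pos + (1/4)*tot >= 5))) and ((not (j != 7 and u <= 8)) -> (t <= j + 3*pos + tot + u - 12 -> 2*t + (1/4)*tot >= 6*pos + 1)))))))) and ((not (j != 10)) -> (((not (3*tot < t - 9)) -> (pos + tot + 3*u >= 5 -> 2*pos + (1/4)*tot >= 11)) and (3*tot < t - 9 -> (((j != 7 and u <= 8) -> ((not (2*tot >= 2*t + 3*u - 6)) and (pos <= j + tot + u - 10 -> 2*pos + (1/4)*tot >= 5))) and ((not (j != 7 and u <= 8)) -> (t <= j + 3*pos + tot + u - 12 -> 2*t + (1/4)*tot >= 6*pos + 1))))))
Answer: WP = (j != 10 -> ((j != 10 -> ((not (j != 10)) and ((not (3*tot < t - 9)) -> (pos + tot + 3*u >= 5 -> 2*pos + (1/4)*tot >= 11)) and (3*tot < t - 9 -> (((j != 7 and u <= 8) -> ((not (2*tot >= 2*t + 3*u - 6)) and (pos <= j + tot + u - 10 -> 2*pos + (1/4)*tot >= 5))) and ((not (j != 7 and u <= 8)) -> (t <= j + 3*pos + tot + u - 12 -> 2*t + (1/4)*tot >= 6*pos + 1)))))) and ((not (j != 10)) -> (((not (3*tot < t - 9)) -> (pos + tot + 3*u >= 5 -> 2*pos + (1/4)*tot >= 11)) and (3*tot < t - 9 -> (((j != 7 and u <= 8) -> ((not (2*tot >= 2*t + 3*u - 6)) and (pos <= j + tot + u - 10 -> 2*pos + (1/4)*tot >= 5))) and ((not (j != 7 and u <= 8)) -> (t <= j + 3*pos + tot + u - 12 -> 2*t + (1/4)*tot >= 6*pos + 1)))))))) and ((not (j != 10)) -> (((not (3*tot < t - 9)) -> (pos + tot + 3*u >= 5 -> 2*pos + (1/4)*tot >= 11)) and (3*tot < t - 9 -> (((j != 7 and u <= 8) -> ((not (2*tot >= 2*t + 3*u - 6)) and (pos <= j + tot + u - 10 -> 2*pos + (1/4)*tot >= 5))) and ((not (j != 7 and u <= 8)) -> (t <= j + 3*pos + tot + u - 12 -> 2*t + (1/4)*tot >= 6*pos + 1))))))


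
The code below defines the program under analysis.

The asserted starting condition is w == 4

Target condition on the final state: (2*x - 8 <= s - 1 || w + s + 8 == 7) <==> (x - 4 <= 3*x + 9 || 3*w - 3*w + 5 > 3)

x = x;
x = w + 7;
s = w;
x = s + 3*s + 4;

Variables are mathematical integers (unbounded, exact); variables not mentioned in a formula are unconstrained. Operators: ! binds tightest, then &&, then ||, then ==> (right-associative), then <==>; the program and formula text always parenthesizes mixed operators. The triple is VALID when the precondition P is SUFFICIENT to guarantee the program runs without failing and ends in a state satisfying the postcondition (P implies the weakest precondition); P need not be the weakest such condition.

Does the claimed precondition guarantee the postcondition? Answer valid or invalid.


Working backward. After the program, the postcondition (2*x - 8 <= s - 1 || w + s + 8 == 7) <==> (x - 4 <= 3*x + 9 || 3*w - 3*w + 5 > 3) must hold; in canonical form it is 2*x <= s + 7 || s + w == -1.
Before x := s + 3*s + 4: 7*s <= -1 || s + w == -1
Before s := w: 7*w <= -1 || 2*w == -1
Before x := w + 7: 7*w <= -1 || 2*w == -1
Before x := x: 7*w <= -1 || 2*w == -1
The weakest precondition is 7*w <= -1 || 2*w == -1.
Check whether w == 4 implies it.
Countermodel: at the initial state w = 4, the precondition holds but the weakest precondition fails.
Answer: invalid


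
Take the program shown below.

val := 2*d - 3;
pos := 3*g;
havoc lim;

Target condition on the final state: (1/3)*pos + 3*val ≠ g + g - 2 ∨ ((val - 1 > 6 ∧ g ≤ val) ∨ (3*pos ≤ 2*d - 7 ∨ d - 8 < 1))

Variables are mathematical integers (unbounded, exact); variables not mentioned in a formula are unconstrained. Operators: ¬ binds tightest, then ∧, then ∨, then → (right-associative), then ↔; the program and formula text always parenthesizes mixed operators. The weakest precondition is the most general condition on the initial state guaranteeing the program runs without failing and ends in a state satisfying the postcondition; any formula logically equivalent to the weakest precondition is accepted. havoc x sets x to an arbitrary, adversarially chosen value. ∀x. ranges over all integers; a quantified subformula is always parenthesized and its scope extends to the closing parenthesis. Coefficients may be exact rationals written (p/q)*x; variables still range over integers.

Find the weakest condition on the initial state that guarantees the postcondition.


Working backward. After the program, the postcondition (1/3)*pos + 3*val ≠ g + g - 2 ∨ ((val - 1 > 6 ∧ g ≤ val) ∨ (3*pos ≤ 2*d - 7 ∨ d - 8 < 1)) must hold; in canonical form it is (1/3)*pos + 3*val ≠ 2*g - 2 ∨ (val > 7 ∧ g ≤ val) ∨ 3*pos ≤ 2*d - 7 ∨ d < 9.
Before havoc lim: (1/3)*pos + 3*val ≠ 2*g - 2 ∨ (val > 7 ∧ g ≤ val) ∨ 3*pos ≤ 2*d - 7 ∨ d < 9
Before pos := 3*g: 3*val ≠ g - 2 ∨ (val > 7 ∧ g ≤ val) ∨ 9*g ≤ 2*d - 7 ∨ d < 9
Before val := 2*d - 3: 6*d ≠ g + 7 ∨ (2*d > 10 ∧ g ≤ 2*d - 3) ∨ 9*g ≤ 2*d - 7 ∨ d < 9
Answer: WP = 6*d ≠ g + 7 ∨ (2*d > 10 ∧ g ≤ 2*d - 3) ∨ 9*g ≤ 2*d - 7 ∨ d < 9


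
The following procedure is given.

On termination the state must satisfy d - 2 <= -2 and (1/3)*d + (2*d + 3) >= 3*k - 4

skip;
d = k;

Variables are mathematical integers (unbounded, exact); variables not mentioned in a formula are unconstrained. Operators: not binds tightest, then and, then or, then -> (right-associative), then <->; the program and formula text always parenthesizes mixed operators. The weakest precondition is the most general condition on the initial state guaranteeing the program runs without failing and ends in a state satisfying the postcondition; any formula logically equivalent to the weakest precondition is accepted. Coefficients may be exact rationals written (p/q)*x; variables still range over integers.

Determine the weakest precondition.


Working backward. After the program, the postcondition d - 2 <= -2 and (1/3)*d + (2*d + 3) >= 3*k - 4 must hold; in canonical form it is d <= 0 and (7/3)*d >= 3*k - 7.
Before d := k: k <= 0 and (2/3)*k <= 7
Before skip: k <= 0 and (2/3)*k <= 7
Answer: WP = k <= 0 and (2/3)*k <= 7


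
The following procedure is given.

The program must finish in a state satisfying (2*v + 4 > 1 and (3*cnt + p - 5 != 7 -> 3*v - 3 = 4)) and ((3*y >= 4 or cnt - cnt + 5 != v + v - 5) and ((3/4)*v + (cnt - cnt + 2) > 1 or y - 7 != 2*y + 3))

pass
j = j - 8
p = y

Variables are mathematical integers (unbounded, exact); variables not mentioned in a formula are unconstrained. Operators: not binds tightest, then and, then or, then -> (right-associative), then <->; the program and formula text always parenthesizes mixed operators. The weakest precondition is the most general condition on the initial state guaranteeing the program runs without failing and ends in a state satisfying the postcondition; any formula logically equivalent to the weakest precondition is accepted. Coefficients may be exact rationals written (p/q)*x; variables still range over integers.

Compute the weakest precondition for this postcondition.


Working backward. After the program, the postcondition (2*v + 4 > 1 and (3*cnt + p - 5 != 7 -> 3*v - 3 = 4)) and ((3*y >= 4 or cnt - cnt + 5 != v + v - 5) and ((3/4)*v + (cnt - cnt + 2) > 1 or y - 7 != 2*y + 3)) must hold; in canonical form it is 2*v > -3 and (3*cnt + p != 12 -> 3*v = 7) and (3*y >= 4 or 2*v != 10) and ((3/4)*v > -1 or y != -10).
Before p := y: 2*v > -3 and (3*cnt + y != 12 -> 3*v = 7) and (3*y >= 4 or 2*v != 10) and ((3/4)*v > -1 or y != -10)
Before j := j - 8: 2*v > -3 and (3*cnt + y != 12 -> 3*v = 7) and (3*y >= 4 or 2*v != 10) and ((3/4)*v > -1 or y != -10)
Before skip: 2*v > -3 and (3*cnt + y != 12 -> 3*v = 7) and (3*y >= 4 or 2*v != 10) and ((3/4)*v > -1 or y != -10)
Answer: WP = 2*v > -3 and (3*cnt + y != 12 -> 3*v = 7) and (3*y >= 4 or 2*v != 10) and ((3/4)*v > -1 or y != -10)


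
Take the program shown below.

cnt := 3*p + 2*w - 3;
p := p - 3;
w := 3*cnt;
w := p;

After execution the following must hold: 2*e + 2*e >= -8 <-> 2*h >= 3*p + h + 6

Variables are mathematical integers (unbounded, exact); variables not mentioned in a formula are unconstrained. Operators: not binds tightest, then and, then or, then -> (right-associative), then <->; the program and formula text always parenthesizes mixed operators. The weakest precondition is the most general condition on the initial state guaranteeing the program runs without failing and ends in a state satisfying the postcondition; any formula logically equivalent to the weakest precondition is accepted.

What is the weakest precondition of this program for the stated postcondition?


Working backward. After the program, the postcondition 2*e + 2*e >= -8 <-> 2*h >= 3*p + h + 6 must hold; in canonical form it is 4*e >= -8 <-> h >= 3*p + 6.
Before w := p: 4*e >= -8 <-> h >= 3*p + 6
Before w := 3*cnt: 4*e >= -8 <-> h >= 3*p + 6
Before p := p - 3: 4*e >= -8 <-> h >= 3*p - 3
Before cnt := 3*p + 2*w - 3: 4*e >= -8 <-> h >= 3*p - 3
Answer: WP = 4*e >= -8 <-> h >= 3*p - 3


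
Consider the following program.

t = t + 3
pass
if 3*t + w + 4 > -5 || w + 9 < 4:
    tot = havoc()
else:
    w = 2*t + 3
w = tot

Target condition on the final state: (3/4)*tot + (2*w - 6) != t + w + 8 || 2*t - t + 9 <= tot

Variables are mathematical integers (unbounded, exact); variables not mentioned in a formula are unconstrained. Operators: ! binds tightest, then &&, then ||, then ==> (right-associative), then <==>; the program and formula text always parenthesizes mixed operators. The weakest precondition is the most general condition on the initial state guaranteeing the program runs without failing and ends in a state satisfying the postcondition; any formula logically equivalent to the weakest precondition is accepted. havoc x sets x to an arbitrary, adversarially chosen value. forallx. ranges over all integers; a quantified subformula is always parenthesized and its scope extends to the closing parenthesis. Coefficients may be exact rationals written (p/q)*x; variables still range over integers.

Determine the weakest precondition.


Working backward. After the program, the postcondition (3/4)*tot + (2*w - 6) != t + w + 8 || 2*t - t + 9 <= tot must hold; in canonical form it is (3/4)*tot + w != t + 14 || t <= tot - 9.
Before w := tot: (7/4)*tot != t + 14 || t <= tot - 9
Then branch requires forall tot_1. ((7/4)*tot_1 != t + 14 || t <= tot_1 - 9); else branch requires (7/4)*tot != t + 14 || t <= tot - 9.
Before the if: ((3*t + w > -9 || w < -5) ==> (forall tot_1. ((7/4)*tot_1 != t + 14 || t <= tot_1 - 9))) && ((!(3*t + w > -9 || w < -5)) ==> ((7/4)*tot != t + 14 || t <= tot - 9))
Before skip: ((3*t + w > -9 || w < -5) ==> (forall tot_1. ((7/4)*tot_1 != t + 14 || t <= tot_1 - 9))) && ((!(3*t + w > -9 || w < -5)) ==> ((7/4)*tot != t + 14 || t <= tot - 9))
Before t := t + 3: ((3*t + w > -18 || w < -5) ==> (forall tot_1. ((7/4)*tot_1 != t + 17 || t <= tot_1 - 12))) && ((!(3*t + w > -18 || w < -5)) ==> ((7/4)*tot != t + 17 || t <= tot - 12))
Answer: WP = ((3*t + w > -18 || w < -5) ==> (forall tot_1. ((7/4)*tot_1 != t + 17 || t <= tot_1 - 12))) && ((!(3*t + w > -18 || w < -5)) ==> ((7/4)*tot != t + 17 || t <= tot - 12))
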